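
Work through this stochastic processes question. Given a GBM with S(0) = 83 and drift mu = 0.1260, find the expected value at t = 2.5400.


E[S(t)] = S(0) * exp(mu * t)
= 83 * exp(0.1260 * 2.5400)
= 83 * 1.3772
= 114.3062

114.3062


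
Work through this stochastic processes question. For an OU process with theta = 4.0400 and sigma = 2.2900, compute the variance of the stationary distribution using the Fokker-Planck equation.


Stationary variance = sigma^2 / (2*theta)
= 2.2900^2 / (2*4.0400)
= 5.2441 / 8.0800
= 0.6490

0.6490


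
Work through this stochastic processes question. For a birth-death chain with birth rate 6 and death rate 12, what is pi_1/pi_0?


For birth-death process, pi_n/pi_0 = (lambda/mu)^n
= (6/12)^1
= 0.5000

0.5000


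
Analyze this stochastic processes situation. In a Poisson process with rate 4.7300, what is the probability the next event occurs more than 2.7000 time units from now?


P(X > t) = exp(-lambda * t)
= exp(-4.7300 * 2.7000)
= exp(-12.7710) = 2.8420e-06

2.8420e-06


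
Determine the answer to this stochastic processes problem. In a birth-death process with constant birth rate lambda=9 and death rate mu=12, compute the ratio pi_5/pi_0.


For birth-death process, pi_n/pi_0 = (lambda/mu)^n
= (9/12)^5
= 0.2373

0.2373


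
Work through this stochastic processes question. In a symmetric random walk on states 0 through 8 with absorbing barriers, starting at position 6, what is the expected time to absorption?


For symmetric RW on 0,...,N with absorbing barriers, E(i) = i*(N-i)
E(6) = 6 * 2 = 12

12


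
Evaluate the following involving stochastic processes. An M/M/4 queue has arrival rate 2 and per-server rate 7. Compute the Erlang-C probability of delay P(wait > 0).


a = lambda/mu = 0.2857
rho = a/c = 0.0714
Erlang-C formula applied:
C(c,a) = 2.2471e-04

2.2471e-04


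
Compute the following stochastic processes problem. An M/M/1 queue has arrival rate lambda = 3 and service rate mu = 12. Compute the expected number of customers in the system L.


rho = 3/12 = 0.2500
L = rho/(1-rho)
= 0.2500/0.7500
= 0.3333

0.3333


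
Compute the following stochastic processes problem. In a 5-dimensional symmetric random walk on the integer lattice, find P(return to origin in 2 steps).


P(return in 2 steps) = P(reverse first step) = 1/(2d)
= 1/10
= 0.1000

0.1000


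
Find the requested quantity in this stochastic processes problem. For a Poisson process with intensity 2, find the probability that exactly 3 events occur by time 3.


P(N(t)=k) = (lambda*t)^k * exp(-lambda*t) / k!
lambda*t = 6
= 6^3 * exp(-6) / 3!
= 216 * 0.0025 / 6
= 0.0892

0.0892


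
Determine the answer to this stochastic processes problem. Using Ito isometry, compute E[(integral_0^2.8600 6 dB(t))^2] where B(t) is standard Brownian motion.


By Ito isometry: E[(int f dB)^2] = int f^2 dt
= 6^2 * 2.8600
= 36 * 2.8600 = 102.9600

102.9600


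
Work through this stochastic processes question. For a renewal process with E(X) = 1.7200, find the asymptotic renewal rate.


Long-run renewal rate = 1/E(X)
= 1/1.7200
= 0.5814

0.5814


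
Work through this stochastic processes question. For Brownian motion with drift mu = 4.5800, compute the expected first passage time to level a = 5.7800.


Expected first passage time = a/mu
= 5.7800/4.5800
= 1.2620

1.2620


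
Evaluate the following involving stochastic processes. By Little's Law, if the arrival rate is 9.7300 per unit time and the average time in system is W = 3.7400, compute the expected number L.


Little's Law: L = lambda * W
= 9.7300 * 3.7400
= 36.3902

36.3902


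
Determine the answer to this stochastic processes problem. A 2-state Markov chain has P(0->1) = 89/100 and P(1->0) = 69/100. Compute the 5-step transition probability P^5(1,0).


Computing P^5 by matrix multiplication.
P = [[0.1100, 0.8900], [0.6900, 0.3100]]
After raising P to the power 5:
P^5(1,0) = 0.4654

0.4654


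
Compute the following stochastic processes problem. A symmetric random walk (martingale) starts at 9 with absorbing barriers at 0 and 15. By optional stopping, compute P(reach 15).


By optional stopping theorem: E(M at tau) = M(0) = 9
P(hit 15)*15 + P(hit 0)*0 = 9
P(hit 15) = (9 - 0)/(15 - 0) = 3/5 = 0.6000

0.6000


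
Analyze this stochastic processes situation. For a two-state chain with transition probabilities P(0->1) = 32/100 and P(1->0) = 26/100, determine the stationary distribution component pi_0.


Stationary distribution: pi_0 = p10/(p01+p10), pi_1 = p01/(p01+p10)
p01 = 0.3200, p10 = 0.2600
pi_0 = 0.4483

0.4483


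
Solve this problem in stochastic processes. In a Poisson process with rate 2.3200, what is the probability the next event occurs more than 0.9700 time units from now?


P(X > t) = exp(-lambda * t)
= exp(-2.3200 * 0.9700)
= exp(-2.2504) = 0.1054

0.1054


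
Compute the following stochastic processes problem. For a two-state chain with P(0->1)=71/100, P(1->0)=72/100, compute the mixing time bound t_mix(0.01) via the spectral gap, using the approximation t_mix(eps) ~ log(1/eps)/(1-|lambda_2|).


lambda_2 = |1 - p01 - p10| = |1 - 0.7100 - 0.7200| = 0.4300
t_mix ~ log(1/eps)/(1 - |lambda_2|)
= log(100)/(1 - 0.4300) = 4.6052/0.5700
= 8.0792

8.0792


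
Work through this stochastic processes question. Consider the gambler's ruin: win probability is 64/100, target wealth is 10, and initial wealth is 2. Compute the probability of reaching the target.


Gambler's ruin formula:
r = q/p = 0.3600/0.6400 = 0.5625
P(win) = (1 - r^i)/(1 - r^N)
= (1 - 0.5625^2)/(1 - 0.5625^10)
= 0.6858

0.6858


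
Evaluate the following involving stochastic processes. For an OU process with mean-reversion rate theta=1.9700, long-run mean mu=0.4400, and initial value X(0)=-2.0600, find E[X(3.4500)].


E[X(t)] = mu + (X(0) - mu)*exp(-theta*t)
= 0.4400 + (-2.0600 - 0.4400)*exp(-1.9700*3.4500)
= 0.4400 + -2.5000 * 0.0011
= 0.4372

0.4372


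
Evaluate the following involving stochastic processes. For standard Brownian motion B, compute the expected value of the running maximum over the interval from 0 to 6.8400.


E(max B(s)) = sqrt(2t/pi)
= sqrt(2*6.8400/pi)
= sqrt(4.3545)
= 2.0867

2.0867


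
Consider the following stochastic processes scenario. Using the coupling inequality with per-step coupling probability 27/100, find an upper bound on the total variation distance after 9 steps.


TV distance bound <= (1-delta)^n
= (1 - 0.2700)^9
= 0.7300^9
= 0.0589

0.0589


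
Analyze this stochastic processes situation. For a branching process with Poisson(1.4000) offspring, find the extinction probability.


Since mu = 1.4000 > 1, extinction prob q < 1.
Solve s = exp(mu*(s-1)) iteratively.
q = 0.4890

0.4890


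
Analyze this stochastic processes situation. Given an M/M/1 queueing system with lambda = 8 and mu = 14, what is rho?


rho = lambda/mu
= 8/14
= 0.5714

0.5714


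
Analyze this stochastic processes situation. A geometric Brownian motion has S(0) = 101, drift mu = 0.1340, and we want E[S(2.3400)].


E[S(t)] = S(0) * exp(mu * t)
= 101 * exp(0.1340 * 2.3400)
= 101 * 1.3683
= 138.1970

138.1970


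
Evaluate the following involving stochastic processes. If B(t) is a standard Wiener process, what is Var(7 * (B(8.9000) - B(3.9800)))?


Var(alpha*(B(t)-B(s))) = alpha^2 * (t-s)
= 7^2 * (8.9000 - 3.9800)
= 49 * 4.9200
= 241.0800

241.0800


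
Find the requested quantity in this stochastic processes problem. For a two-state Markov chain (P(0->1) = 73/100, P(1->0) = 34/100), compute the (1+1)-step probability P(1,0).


P^2 = P^1 * P^1
Computing via matrix multiplication of the transition matrix.
Entry (1,0) of P^2 = 0.3162

0.3162


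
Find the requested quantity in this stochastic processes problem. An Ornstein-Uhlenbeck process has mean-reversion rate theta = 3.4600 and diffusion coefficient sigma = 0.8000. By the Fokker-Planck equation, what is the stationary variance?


Stationary variance = sigma^2 / (2*theta)
= 0.8000^2 / (2*3.4600)
= 0.6400 / 6.9200
= 0.0925

0.0925


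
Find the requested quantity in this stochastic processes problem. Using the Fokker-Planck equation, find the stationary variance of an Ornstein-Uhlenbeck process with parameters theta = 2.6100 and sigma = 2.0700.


Stationary variance = sigma^2 / (2*theta)
= 2.0700^2 / (2*2.6100)
= 4.2849 / 5.2200
= 0.8209

0.8209


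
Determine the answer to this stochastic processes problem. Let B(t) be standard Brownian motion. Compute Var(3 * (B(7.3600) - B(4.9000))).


Var(alpha*(B(t)-B(s))) = alpha^2 * (t-s)
= 3^2 * (7.3600 - 4.9000)
= 9 * 2.4600
= 22.1400

22.1400


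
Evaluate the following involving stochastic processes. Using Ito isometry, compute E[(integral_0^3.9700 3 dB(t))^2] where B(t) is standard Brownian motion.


By Ito isometry: E[(int f dB)^2] = int f^2 dt
= 3^2 * 3.9700
= 9 * 3.9700 = 35.7300

35.7300


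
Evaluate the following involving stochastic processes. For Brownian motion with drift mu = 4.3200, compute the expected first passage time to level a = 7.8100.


Expected first passage time = a/mu
= 7.8100/4.3200
= 1.8079

1.8079


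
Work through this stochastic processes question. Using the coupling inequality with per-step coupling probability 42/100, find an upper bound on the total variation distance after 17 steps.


TV distance bound <= (1-delta)^n
= (1 - 0.4200)^17
= 0.5800^17
= 9.5121e-05

9.5121e-05


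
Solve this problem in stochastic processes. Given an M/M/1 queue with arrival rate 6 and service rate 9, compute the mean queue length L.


rho = 6/9 = 0.6667
L = rho/(1-rho)
= 0.6667/0.3333
= 2.0000

2.0000


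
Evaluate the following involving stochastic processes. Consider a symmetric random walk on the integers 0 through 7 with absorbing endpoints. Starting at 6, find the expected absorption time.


For symmetric RW on 0,...,N with absorbing barriers, E(i) = i*(N-i)
E(6) = 6 * 1 = 6

6


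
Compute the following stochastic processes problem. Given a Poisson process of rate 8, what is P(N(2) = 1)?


P(N(t)=k) = (lambda*t)^k * exp(-lambda*t) / k!
lambda*t = 16
= 16^1 * exp(-16) / 1!
= 16 * 1.1254e-07 / 1
= 1.8006e-06

1.8006e-06


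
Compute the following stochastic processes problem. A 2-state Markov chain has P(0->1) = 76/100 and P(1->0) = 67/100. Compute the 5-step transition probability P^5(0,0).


Computing P^5 by matrix multiplication.
P = [[0.2400, 0.7600], [0.6700, 0.3300]]
After raising P to the power 5:
P^5(0,0) = 0.4607

0.4607


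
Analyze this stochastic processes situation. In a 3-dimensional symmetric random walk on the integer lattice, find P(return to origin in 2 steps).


P(return in 2 steps) = P(reverse first step) = 1/(2d)
= 1/6
= 0.1667

0.1667


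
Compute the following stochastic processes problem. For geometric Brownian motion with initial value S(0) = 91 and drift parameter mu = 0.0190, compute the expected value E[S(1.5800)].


E[S(t)] = S(0) * exp(mu * t)
= 91 * exp(0.0190 * 1.5800)
= 91 * 1.0305
= 93.7732

93.7732


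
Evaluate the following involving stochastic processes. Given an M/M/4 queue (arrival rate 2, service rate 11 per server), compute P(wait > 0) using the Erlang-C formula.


a = lambda/mu = 0.1818
rho = a/c = 0.0455
Erlang-C formula applied:
C(c,a) = 3.9772e-05

3.9772e-05


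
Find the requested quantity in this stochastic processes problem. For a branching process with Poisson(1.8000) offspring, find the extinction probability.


Since mu = 1.8000 > 1, extinction prob q < 1.
Solve s = exp(mu*(s-1)) iteratively.
q = 0.2676

0.2676


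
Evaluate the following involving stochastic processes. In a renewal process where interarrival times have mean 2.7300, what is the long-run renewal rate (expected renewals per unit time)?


Long-run renewal rate = 1/E(X)
= 1/2.7300
= 0.3663

0.3663


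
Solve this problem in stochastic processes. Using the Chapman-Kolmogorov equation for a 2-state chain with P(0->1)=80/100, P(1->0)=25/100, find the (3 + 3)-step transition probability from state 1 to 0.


P^6 = P^3 * P^3
Computing via matrix multiplication of the transition matrix.
Entry (1,0) of P^6 = 0.2381

0.2381


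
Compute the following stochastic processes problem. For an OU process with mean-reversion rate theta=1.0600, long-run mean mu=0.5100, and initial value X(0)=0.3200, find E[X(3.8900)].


E[X(t)] = mu + (X(0) - mu)*exp(-theta*t)
= 0.5100 + (0.3200 - 0.5100)*exp(-1.0600*3.8900)
= 0.5100 + -0.1900 * 0.0162
= 0.5069

0.5069


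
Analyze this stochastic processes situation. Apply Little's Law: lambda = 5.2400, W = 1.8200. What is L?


Little's Law: L = lambda * W
= 5.2400 * 1.8200
= 9.5368

9.5368


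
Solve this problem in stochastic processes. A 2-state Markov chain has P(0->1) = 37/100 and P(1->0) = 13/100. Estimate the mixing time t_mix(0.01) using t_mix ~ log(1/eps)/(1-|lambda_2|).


lambda_2 = |1 - p01 - p10| = |1 - 0.3700 - 0.1300| = 0.5000
t_mix ~ log(1/eps)/(1 - |lambda_2|)
= log(100)/(1 - 0.5000) = 4.6052/0.5000
= 9.2103

9.2103


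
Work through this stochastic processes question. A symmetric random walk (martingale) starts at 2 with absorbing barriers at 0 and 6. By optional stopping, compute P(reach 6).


By optional stopping theorem: E(M at tau) = M(0) = 2
P(hit 6)*6 + P(hit 0)*0 = 2
P(hit 6) = (2 - 0)/(6 - 0) = 1/3 = 0.3333

0.3333


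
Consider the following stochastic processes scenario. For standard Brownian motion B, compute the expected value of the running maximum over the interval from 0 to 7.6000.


E(max B(s)) = sqrt(2t/pi)
= sqrt(2*7.6000/pi)
= sqrt(4.8383)
= 2.1996

2.1996


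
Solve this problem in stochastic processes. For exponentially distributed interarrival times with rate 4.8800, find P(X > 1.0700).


P(X > t) = exp(-lambda * t)
= exp(-4.8800 * 1.0700)
= exp(-5.2216) = 0.0054

0.0054


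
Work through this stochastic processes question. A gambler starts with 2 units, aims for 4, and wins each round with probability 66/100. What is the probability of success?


Gambler's ruin formula:
r = q/p = 0.3400/0.6600 = 0.5152
P(win) = (1 - r^i)/(1 - r^N)
= (1 - 0.5152^2)/(1 - 0.5152^4)
= 0.7903

0.7903


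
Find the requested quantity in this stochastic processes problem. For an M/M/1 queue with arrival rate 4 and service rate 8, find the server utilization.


rho = lambda/mu
= 4/8
= 0.5000

0.5000


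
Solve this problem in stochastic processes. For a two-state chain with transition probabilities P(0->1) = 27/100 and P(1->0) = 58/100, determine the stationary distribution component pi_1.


Stationary distribution: pi_0 = p10/(p01+p10), pi_1 = p01/(p01+p10)
p01 = 0.2700, p10 = 0.5800
pi_1 = 0.3176

0.3176


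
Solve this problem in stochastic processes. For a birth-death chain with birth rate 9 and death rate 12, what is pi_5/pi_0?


For birth-death process, pi_n/pi_0 = (lambda/mu)^n
= (9/12)^5
= 0.2373

0.2373


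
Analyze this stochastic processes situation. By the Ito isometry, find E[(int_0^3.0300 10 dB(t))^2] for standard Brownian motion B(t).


By Ito isometry: E[(int f dB)^2] = int f^2 dt
= 10^2 * 3.0300
= 100 * 3.0300 = 303.0000

303.0000


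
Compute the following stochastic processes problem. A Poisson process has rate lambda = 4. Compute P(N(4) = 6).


P(N(t)=k) = (lambda*t)^k * exp(-lambda*t) / k!
lambda*t = 16
= 16^6 * exp(-16) / 6!
= 16777216 * 1.1254e-07 / 720
= 0.0026

0.0026


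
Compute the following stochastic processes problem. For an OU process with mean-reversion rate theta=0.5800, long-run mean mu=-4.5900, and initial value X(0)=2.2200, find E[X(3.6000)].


E[X(t)] = mu + (X(0) - mu)*exp(-theta*t)
= -4.5900 + (2.2200 - -4.5900)*exp(-0.5800*3.6000)
= -4.5900 + 6.8100 * 0.1239
= -3.7460

-3.7460


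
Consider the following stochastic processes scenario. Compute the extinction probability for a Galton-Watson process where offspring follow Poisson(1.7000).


Since mu = 1.7000 > 1, extinction prob q < 1.
Solve s = exp(mu*(s-1)) iteratively.
q = 0.3088

0.3088


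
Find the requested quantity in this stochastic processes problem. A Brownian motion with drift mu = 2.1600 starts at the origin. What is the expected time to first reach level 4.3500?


Expected first passage time = a/mu
= 4.3500/2.1600
= 2.0139

2.0139


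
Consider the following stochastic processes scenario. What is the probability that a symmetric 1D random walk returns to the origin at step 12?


P(S(12) = 0) = C(12,6) / 4^6
= 924 / 4096
= 0.2256

0.2256


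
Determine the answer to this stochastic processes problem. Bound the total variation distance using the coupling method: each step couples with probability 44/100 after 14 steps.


TV distance bound <= (1-delta)^n
= (1 - 0.4400)^14
= 0.5600^14
= 2.9829e-04

2.9829e-04


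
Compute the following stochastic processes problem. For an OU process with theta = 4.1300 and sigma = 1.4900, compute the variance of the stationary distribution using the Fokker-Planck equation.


Stationary variance = sigma^2 / (2*theta)
= 1.4900^2 / (2*4.1300)
= 2.2201 / 8.2600
= 0.2688

0.2688


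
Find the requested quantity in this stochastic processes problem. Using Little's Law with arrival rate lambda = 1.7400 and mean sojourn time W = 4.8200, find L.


Little's Law: L = lambda * W
= 1.7400 * 4.8200
= 8.3868

8.3868


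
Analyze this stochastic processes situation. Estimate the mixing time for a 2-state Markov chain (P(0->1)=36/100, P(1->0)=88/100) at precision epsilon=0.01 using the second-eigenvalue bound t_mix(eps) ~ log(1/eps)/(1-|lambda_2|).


lambda_2 = |1 - p01 - p10| = |1 - 0.3600 - 0.8800| = 0.2400
t_mix ~ log(1/eps)/(1 - |lambda_2|)
= log(100)/(1 - 0.2400) = 4.6052/0.7600
= 6.0594

6.0594


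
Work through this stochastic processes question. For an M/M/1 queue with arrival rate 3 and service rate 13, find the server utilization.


rho = lambda/mu
= 3/13
= 0.2308

0.2308


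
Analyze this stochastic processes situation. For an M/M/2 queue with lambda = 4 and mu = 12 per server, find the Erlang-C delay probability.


a = lambda/mu = 0.3333
rho = a/c = 0.1667
Erlang-C formula applied:
C(c,a) = 0.0476

0.0476


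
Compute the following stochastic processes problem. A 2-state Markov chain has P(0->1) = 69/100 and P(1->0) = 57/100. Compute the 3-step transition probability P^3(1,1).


Computing P^3 by matrix multiplication.
P = [[0.3100, 0.6900], [0.5700, 0.4300]]
After raising P to the power 3:
P^3(1,1) = 0.5397

0.5397


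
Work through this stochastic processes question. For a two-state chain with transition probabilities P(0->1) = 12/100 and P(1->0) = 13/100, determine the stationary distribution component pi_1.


Stationary distribution: pi_0 = p10/(p01+p10), pi_1 = p01/(p01+p10)
p01 = 0.1200, p10 = 0.1300
pi_1 = 0.4800

0.4800


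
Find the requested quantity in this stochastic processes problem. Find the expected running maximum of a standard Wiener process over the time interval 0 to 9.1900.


E(max B(s)) = sqrt(2t/pi)
= sqrt(2*9.1900/pi)
= sqrt(5.8505)
= 2.4188

2.4188


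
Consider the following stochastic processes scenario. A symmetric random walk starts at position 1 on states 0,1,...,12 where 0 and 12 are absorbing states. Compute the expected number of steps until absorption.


For symmetric RW on 0,...,N with absorbing barriers, E(i) = i*(N-i)
E(1) = 1 * 11 = 11

11


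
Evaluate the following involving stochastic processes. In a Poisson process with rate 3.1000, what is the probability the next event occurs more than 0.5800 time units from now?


P(X > t) = exp(-lambda * t)
= exp(-3.1000 * 0.5800)
= exp(-1.7980) = 0.1656

0.1656


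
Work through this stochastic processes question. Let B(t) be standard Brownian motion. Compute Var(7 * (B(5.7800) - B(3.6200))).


Var(alpha*(B(t)-B(s))) = alpha^2 * (t-s)
= 7^2 * (5.7800 - 3.6200)
= 49 * 2.1600
= 105.8400

105.8400


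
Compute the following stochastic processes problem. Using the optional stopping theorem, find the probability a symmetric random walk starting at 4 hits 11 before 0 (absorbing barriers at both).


By optional stopping theorem: E(M at tau) = M(0) = 4
P(hit 11)*11 + P(hit 0)*0 = 4
P(hit 11) = (4 - 0)/(11 - 0) = 4/11 = 0.3636

0.3636


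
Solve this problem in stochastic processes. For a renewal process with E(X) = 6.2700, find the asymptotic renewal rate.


Long-run renewal rate = 1/E(X)
= 1/6.2700
= 0.1595

0.1595


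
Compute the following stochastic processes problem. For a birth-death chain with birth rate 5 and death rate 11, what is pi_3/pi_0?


For birth-death process, pi_n/pi_0 = (lambda/mu)^n
= (5/11)^3
= 0.0939

0.0939


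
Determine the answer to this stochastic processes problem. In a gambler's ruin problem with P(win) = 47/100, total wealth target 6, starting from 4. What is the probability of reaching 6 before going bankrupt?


Gambler's ruin formula:
r = q/p = 0.5300/0.4700 = 1.1277
P(win) = (1 - r^i)/(1 - r^N)
= (1 - 1.1277^4)/(1 - 1.1277^6)
= 0.5842

0.5842


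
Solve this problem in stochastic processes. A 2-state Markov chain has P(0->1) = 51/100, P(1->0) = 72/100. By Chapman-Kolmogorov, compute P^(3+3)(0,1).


P^6 = P^3 * P^3
Computing via matrix multiplication of the transition matrix.
Entry (0,1) of P^6 = 0.4146

0.4146


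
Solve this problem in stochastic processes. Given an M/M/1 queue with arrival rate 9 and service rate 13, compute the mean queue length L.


rho = 9/13 = 0.6923
L = rho/(1-rho)
= 0.6923/0.3077
= 2.2500

2.2500


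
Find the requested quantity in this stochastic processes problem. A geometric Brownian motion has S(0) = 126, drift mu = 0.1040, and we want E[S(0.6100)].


E[S(t)] = S(0) * exp(mu * t)
= 126 * exp(0.1040 * 0.6100)
= 126 * 1.0655
= 134.2524

134.2524


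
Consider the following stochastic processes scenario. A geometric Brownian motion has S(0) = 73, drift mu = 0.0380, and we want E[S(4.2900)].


E[S(t)] = S(0) * exp(mu * t)
= 73 * exp(0.0380 * 4.2900)
= 73 * 1.1771
= 85.9254

85.9254


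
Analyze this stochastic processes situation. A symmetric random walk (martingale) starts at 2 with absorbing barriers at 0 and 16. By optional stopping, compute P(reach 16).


By optional stopping theorem: E(M at tau) = M(0) = 2
P(hit 16)*16 + P(hit 0)*0 = 2
P(hit 16) = (2 - 0)/(16 - 0) = 1/8 = 0.1250

0.1250


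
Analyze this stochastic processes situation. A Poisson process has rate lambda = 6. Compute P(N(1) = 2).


P(N(t)=k) = (lambda*t)^k * exp(-lambda*t) / k!
lambda*t = 6
= 6^2 * exp(-6) / 2!
= 36 * 0.0025 / 2
= 0.0446

0.0446


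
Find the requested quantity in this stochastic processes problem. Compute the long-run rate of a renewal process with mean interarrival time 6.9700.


Long-run renewal rate = 1/E(X)
= 1/6.9700
= 0.1435

0.1435


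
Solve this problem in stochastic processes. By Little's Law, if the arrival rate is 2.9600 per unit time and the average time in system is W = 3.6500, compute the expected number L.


Little's Law: L = lambda * W
= 2.9600 * 3.6500
= 10.8040

10.8040


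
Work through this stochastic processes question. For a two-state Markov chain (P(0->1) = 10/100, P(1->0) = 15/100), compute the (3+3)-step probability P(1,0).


P^6 = P^3 * P^3
Computing via matrix multiplication of the transition matrix.
Entry (1,0) of P^6 = 0.4932

0.4932


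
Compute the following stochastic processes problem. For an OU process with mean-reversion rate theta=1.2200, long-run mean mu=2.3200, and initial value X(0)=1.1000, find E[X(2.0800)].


E[X(t)] = mu + (X(0) - mu)*exp(-theta*t)
= 2.3200 + (1.1000 - 2.3200)*exp(-1.2200*2.0800)
= 2.3200 + -1.2200 * 0.0791
= 2.2236

2.2236


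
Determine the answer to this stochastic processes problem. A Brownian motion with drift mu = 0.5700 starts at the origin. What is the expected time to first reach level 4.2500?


Expected first passage time = a/mu
= 4.2500/0.5700
= 7.4561

7.4561


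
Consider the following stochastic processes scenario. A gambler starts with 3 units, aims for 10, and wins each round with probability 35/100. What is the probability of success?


Gambler's ruin formula:
r = q/p = 0.6500/0.3500 = 1.8571
P(win) = (1 - r^i)/(1 - r^N)
= (1 - 1.8571^3)/(1 - 1.8571^10)
= 0.0111

0.0111


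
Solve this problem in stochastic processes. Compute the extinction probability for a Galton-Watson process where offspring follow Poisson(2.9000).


Since mu = 2.9000 > 1, extinction prob q < 1.
Solve s = exp(mu*(s-1)) iteratively.
q = 0.0668

0.0668


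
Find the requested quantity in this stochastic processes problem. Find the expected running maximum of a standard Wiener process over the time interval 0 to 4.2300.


E(max B(s)) = sqrt(2t/pi)
= sqrt(2*4.2300/pi)
= sqrt(2.6929)
= 1.6410

1.6410


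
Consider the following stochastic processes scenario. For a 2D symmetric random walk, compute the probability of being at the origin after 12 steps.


P = C(12,6)^2 / 4^12
= 924^2 / 16777216
= 853776 / 16777216
= 0.0509

0.0509


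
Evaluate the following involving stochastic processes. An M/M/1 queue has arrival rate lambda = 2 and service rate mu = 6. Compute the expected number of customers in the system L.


rho = 2/6 = 0.3333
L = rho/(1-rho)
= 0.3333/0.6667
= 0.5000

0.5000


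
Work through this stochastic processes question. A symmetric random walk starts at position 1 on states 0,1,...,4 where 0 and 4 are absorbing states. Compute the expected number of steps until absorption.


For symmetric RW on 0,...,N with absorbing barriers, E(i) = i*(N-i)
E(1) = 1 * 3 = 3

3


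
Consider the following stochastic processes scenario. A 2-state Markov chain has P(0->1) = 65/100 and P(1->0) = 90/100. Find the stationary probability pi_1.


Stationary distribution: pi_0 = p10/(p01+p10), pi_1 = p01/(p01+p10)
p01 = 0.6500, p10 = 0.9000
pi_1 = 0.4194

0.4194


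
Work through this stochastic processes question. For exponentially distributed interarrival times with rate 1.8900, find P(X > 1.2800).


P(X > t) = exp(-lambda * t)
= exp(-1.8900 * 1.2800)
= exp(-2.4192) = 0.0890

0.0890


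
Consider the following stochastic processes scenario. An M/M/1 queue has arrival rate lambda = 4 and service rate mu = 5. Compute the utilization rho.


rho = lambda/mu
= 4/5
= 0.8000

0.8000


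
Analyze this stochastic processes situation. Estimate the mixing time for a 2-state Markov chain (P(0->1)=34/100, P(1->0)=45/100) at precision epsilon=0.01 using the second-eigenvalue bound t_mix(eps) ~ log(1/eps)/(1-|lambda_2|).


lambda_2 = |1 - p01 - p10| = |1 - 0.3400 - 0.4500| = 0.2100
t_mix ~ log(1/eps)/(1 - |lambda_2|)
= log(100)/(1 - 0.2100) = 4.6052/0.7900
= 5.8293

5.8293


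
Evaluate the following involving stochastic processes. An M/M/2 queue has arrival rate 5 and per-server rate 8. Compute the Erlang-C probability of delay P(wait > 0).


a = lambda/mu = 0.6250
rho = a/c = 0.3125
Erlang-C formula applied:
C(c,a) = 0.1488

0.1488


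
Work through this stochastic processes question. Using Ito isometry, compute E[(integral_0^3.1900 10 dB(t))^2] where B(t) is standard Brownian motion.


By Ito isometry: E[(int f dB)^2] = int f^2 dt
= 10^2 * 3.1900
= 100 * 3.1900 = 319.0000

319.0000


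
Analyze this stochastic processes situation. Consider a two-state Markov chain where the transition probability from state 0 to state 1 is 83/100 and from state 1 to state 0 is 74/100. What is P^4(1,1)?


Computing P^4 by matrix multiplication.
P = [[0.1700, 0.8300], [0.7400, 0.2600]]
After raising P to the power 4:
P^4(1,1) = 0.5784

0.5784


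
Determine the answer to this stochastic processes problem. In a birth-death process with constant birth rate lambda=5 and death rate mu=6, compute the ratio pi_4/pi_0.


For birth-death process, pi_n/pi_0 = (lambda/mu)^n
= (5/6)^4
= 0.4823

0.4823


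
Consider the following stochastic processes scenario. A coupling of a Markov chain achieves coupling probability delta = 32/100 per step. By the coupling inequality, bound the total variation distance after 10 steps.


TV distance bound <= (1-delta)^n
= (1 - 0.3200)^10
= 0.6800^10
= 0.0211

0.0211


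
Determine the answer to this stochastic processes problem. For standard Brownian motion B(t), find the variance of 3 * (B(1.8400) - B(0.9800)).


Var(alpha*(B(t)-B(s))) = alpha^2 * (t-s)
= 3^2 * (1.8400 - 0.9800)
= 9 * 0.8600
= 7.7400

7.7400


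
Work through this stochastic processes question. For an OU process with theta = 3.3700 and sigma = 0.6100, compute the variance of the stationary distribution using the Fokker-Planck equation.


Stationary variance = sigma^2 / (2*theta)
= 0.6100^2 / (2*3.3700)
= 0.3721 / 6.7400
= 0.0552

0.0552


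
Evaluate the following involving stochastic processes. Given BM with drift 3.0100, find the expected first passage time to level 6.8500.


Expected first passage time = a/mu
= 6.8500/3.0100
= 2.2757

2.2757


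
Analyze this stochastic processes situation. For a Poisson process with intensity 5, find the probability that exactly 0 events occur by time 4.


P(N(t)=k) = (lambda*t)^k * exp(-lambda*t) / k!
lambda*t = 20
= 20^0 * exp(-20) / 0!
= 1 * 2.0612e-09 / 1
= 2.0612e-09

2.0612e-09


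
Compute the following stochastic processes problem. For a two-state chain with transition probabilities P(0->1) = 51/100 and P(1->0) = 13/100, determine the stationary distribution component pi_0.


Stationary distribution: pi_0 = p10/(p01+p10), pi_1 = p01/(p01+p10)
p01 = 0.5100, p10 = 0.1300
pi_0 = 0.2031

0.2031


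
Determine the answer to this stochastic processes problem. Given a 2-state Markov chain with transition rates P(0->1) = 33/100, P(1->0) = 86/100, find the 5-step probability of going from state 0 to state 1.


Computing P^5 by matrix multiplication.
P = [[0.6700, 0.3300], [0.8600, 0.1400]]
After raising P to the power 5:
P^5(0,1) = 0.2774

0.2774


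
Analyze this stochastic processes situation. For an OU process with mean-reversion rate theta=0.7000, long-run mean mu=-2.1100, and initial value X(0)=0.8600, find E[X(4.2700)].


E[X(t)] = mu + (X(0) - mu)*exp(-theta*t)
= -2.1100 + (0.8600 - -2.1100)*exp(-0.7000*4.2700)
= -2.1100 + 2.9700 * 0.0503
= -1.9605

-1.9605


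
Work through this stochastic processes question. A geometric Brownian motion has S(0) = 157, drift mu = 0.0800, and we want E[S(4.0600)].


E[S(t)] = S(0) * exp(mu * t)
= 157 * exp(0.0800 * 4.0600)
= 157 * 1.3838
= 217.2494

217.2494


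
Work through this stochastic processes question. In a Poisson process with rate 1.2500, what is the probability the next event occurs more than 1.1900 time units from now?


P(X > t) = exp(-lambda * t)
= exp(-1.2500 * 1.1900)
= exp(-1.4875) = 0.2259

0.2259


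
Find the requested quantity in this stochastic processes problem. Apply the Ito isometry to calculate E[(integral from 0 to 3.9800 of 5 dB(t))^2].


By Ito isometry: E[(int f dB)^2] = int f^2 dt
= 5^2 * 3.9800
= 25 * 3.9800 = 99.5000

99.5000


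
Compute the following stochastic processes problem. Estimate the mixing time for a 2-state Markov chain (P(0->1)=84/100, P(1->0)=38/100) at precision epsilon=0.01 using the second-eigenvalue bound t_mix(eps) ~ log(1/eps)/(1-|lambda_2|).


lambda_2 = |1 - p01 - p10| = |1 - 0.8400 - 0.3800| = 0.2200
t_mix ~ log(1/eps)/(1 - |lambda_2|)
= log(100)/(1 - 0.2200) = 4.6052/0.7800
= 5.9041

5.9041


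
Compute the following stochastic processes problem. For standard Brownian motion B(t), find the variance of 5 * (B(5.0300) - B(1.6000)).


Var(alpha*(B(t)-B(s))) = alpha^2 * (t-s)
= 5^2 * (5.0300 - 1.6000)
= 25 * 3.4300
= 85.7500

85.7500


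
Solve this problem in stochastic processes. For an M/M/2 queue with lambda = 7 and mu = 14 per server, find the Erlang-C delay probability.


a = lambda/mu = 0.5000
rho = a/c = 0.2500
Erlang-C formula applied:
C(c,a) = 0.1000

0.1000


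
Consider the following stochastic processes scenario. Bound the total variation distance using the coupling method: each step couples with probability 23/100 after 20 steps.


TV distance bound <= (1-delta)^n
= (1 - 0.2300)^20
= 0.7700^20
= 0.0054

0.0054


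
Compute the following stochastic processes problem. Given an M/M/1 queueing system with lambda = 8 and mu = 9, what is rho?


rho = lambda/mu
= 8/9
= 0.8889

0.8889


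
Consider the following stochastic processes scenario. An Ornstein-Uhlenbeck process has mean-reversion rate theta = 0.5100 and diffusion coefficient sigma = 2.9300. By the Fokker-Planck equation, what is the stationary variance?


Stationary variance = sigma^2 / (2*theta)
= 2.9300^2 / (2*0.5100)
= 8.5849 / 1.0200
= 8.4166

8.4166


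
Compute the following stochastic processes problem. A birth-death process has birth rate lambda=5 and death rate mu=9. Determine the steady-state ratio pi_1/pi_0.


For birth-death process, pi_n/pi_0 = (lambda/mu)^n
= (5/9)^1
= 0.5556

0.5556


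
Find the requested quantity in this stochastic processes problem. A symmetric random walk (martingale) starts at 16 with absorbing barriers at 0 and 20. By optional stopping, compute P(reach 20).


By optional stopping theorem: E(M at tau) = M(0) = 16
P(hit 20)*20 + P(hit 0)*0 = 16
P(hit 20) = (16 - 0)/(20 - 0) = 4/5 = 0.8000

0.8000


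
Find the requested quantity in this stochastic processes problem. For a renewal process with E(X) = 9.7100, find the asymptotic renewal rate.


Long-run renewal rate = 1/E(X)
= 1/9.7100
= 0.1030

0.1030


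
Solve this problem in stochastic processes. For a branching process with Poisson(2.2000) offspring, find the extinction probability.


Since mu = 2.2000 > 1, extinction prob q < 1.
Solve s = exp(mu*(s-1)) iteratively.
q = 0.1563

0.1563


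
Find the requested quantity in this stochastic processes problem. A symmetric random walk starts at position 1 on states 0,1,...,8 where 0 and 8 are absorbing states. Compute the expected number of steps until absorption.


For symmetric RW on 0,...,N with absorbing barriers, E(i) = i*(N-i)
E(1) = 1 * 7 = 7

7


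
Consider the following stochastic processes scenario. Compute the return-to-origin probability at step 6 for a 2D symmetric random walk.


P = C(6,3)^2 / 4^6
= 20^2 / 4096
= 400 / 4096
= 0.0977

0.0977


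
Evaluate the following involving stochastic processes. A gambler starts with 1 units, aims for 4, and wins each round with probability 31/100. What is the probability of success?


Gambler's ruin formula:
r = q/p = 0.6900/0.3100 = 2.2258
P(win) = (1 - r^i)/(1 - r^N)
= (1 - 2.2258^1)/(1 - 2.2258^4)
= 0.0521

0.0521


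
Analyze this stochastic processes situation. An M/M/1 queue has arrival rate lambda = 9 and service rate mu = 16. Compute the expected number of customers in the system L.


rho = 9/16 = 0.5625
L = rho/(1-rho)
= 0.5625/0.4375
= 1.2857

1.2857


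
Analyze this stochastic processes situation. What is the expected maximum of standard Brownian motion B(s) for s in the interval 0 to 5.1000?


E(max B(s)) = sqrt(2t/pi)
= sqrt(2*5.1000/pi)
= sqrt(3.2468)
= 1.8019

1.8019


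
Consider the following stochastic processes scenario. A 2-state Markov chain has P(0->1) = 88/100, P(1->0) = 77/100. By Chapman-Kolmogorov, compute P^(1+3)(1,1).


P^4 = P^1 * P^3
Computing via matrix multiplication of the transition matrix.
Entry (1,1) of P^4 = 0.6166

0.6166


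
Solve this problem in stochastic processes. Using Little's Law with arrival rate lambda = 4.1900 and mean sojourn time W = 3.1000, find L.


Little's Law: L = lambda * W
= 4.1900 * 3.1000
= 12.9890

12.9890


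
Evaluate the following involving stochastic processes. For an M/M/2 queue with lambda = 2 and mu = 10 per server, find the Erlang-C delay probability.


a = lambda/mu = 0.2000
rho = a/c = 0.1000
Erlang-C formula applied:
C(c,a) = 0.0182

0.0182


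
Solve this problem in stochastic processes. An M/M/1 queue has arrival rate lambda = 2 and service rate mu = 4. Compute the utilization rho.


rho = lambda/mu
= 2/4
= 0.5000

0.5000


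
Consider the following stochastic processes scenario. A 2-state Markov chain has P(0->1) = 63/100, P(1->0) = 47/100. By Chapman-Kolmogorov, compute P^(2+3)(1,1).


P^5 = P^2 * P^3
Computing via matrix multiplication of the transition matrix.
Entry (1,1) of P^5 = 0.5727

0.5727


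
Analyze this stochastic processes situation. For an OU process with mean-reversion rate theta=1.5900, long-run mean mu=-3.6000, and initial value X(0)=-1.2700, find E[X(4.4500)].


E[X(t)] = mu + (X(0) - mu)*exp(-theta*t)
= -3.6000 + (-1.2700 - -3.6000)*exp(-1.5900*4.4500)
= -3.6000 + 2.3300 * 8.4557e-04
= -3.5980

-3.5980


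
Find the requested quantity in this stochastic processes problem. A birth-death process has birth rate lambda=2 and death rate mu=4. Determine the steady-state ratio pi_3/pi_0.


For birth-death process, pi_n/pi_0 = (lambda/mu)^n
= (2/4)^3
= 0.1250

0.1250


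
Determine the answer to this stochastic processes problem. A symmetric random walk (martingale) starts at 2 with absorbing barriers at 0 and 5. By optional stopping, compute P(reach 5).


By optional stopping theorem: E(M at tau) = M(0) = 2
P(hit 5)*5 + P(hit 0)*0 = 2
P(hit 5) = (2 - 0)/(5 - 0) = 2/5 = 0.4000

0.4000


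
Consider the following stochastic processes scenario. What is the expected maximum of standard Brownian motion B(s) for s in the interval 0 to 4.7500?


E(max B(s)) = sqrt(2t/pi)
= sqrt(2*4.7500/pi)
= sqrt(3.0239)
= 1.7389

1.7389


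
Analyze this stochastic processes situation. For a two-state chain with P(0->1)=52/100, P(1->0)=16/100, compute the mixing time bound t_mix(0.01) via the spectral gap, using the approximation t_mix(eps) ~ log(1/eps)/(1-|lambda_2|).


lambda_2 = |1 - p01 - p10| = |1 - 0.5200 - 0.1600| = 0.3200
t_mix ~ log(1/eps)/(1 - |lambda_2|)
= log(100)/(1 - 0.3200) = 4.6052/0.6800
= 6.7723

6.7723


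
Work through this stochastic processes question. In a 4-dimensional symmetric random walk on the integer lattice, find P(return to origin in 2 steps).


P(return in 2 steps) = P(reverse first step) = 1/(2d)
= 1/8
= 0.1250

0.1250


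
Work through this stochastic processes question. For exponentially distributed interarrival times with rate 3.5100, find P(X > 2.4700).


P(X > t) = exp(-lambda * t)
= exp(-3.5100 * 2.4700)
= exp(-8.6697) = 1.7171e-04

1.7171e-04


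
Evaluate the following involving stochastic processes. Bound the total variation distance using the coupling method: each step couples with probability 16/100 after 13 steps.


TV distance bound <= (1-delta)^n
= (1 - 0.1600)^13
= 0.8400^13
= 0.1037

0.1037


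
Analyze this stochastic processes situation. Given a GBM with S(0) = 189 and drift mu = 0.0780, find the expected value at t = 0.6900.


E[S(t)] = S(0) * exp(mu * t)
= 189 * exp(0.0780 * 0.6900)
= 189 * 1.0553
= 199.4507

199.4507


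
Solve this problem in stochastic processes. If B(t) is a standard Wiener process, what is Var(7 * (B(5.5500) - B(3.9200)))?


Var(alpha*(B(t)-B(s))) = alpha^2 * (t-s)
= 7^2 * (5.5500 - 3.9200)
= 49 * 1.6300
= 79.8700

79.8700


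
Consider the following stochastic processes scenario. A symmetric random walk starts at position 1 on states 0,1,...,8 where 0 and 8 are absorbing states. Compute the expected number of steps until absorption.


For symmetric RW on 0,...,N with absorbing barriers, E(i) = i*(N-i)
E(1) = 1 * 7 = 7

7


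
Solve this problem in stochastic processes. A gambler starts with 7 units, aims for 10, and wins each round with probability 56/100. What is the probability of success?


Gambler's ruin formula:
r = q/p = 0.4400/0.5600 = 0.7857
P(win) = (1 - r^i)/(1 - r^N)
= (1 - 0.7857^7)/(1 - 0.7857^10)
= 0.8954

0.8954


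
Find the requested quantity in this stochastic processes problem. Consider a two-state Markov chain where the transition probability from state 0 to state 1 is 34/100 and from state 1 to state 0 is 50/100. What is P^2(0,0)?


Computing P^2 by matrix multiplication.
P = [[0.6600, 0.3400], [0.5000, 0.5000]]
After raising P to the power 2:
P^2(0,0) = 0.6056

0.6056
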